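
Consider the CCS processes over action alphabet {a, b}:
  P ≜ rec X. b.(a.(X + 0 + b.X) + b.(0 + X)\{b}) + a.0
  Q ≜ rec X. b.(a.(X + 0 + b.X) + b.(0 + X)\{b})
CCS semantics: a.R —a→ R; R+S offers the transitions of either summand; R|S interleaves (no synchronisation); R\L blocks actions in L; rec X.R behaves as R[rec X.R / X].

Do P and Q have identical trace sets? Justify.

P's transition system — 6 states:
  u0 = rec X. b.(a.(X + 0 + b.X) + b.(0 + X)\{b}) + a.0 :: =a=> u1, =b=> u2
  u1 = 0 :: deadlocked
  u2 = a.((rec X. b.(a.(X + 0 + b.X) + b.(0 + X)\{b}) + a.0) + 0 + b.(rec X. b.(a.(X + 0 + b.X) + b.(0 + X)\{b}) + a.0)) + b.(0 + (rec X. b.(a.(X + 0 + b.X) + b.(0 + X)\{b}) + a.0))\{b} :: =a=> u3, =b=> u4
  u3 = (rec X. b.(a.(X + 0 + b.X) + b.(0 + X)\{b}) + a.0) + 0 + b.(rec X. b.(a.(X + 0 + b.X) + b.(0 + X)\{b}) + a.0) :: =a=> u1, =b=> u0, =b=> u2
  u4 = (0 + (rec X. b.(a.(X + 0 + b.X) + b.(0 + X)\{b}) + a.0))\{b} :: =a=> u5
  u5 = 0\{b} :: deadlocked
Q's transition system — 4 states:
  v0 = rec X. b.(a.(X + 0 + b.X) + b.(0 + X)\{b}) :: =b=> v1
  v1 = a.((rec X. b.(a.(X + 0 + b.X) + b.(0 + X)\{b})) + 0 + b.(rec X. b.(a.(X + 0 + b.X) + b.(0 + X)\{b}))) + b.(0 + (rec X. b.(a.(X + 0 + b.X) + b.(0 + X)\{b})))\{b} :: =a=> v2, =b=> v3
  v2 = (rec X. b.(a.(X + 0 + b.X) + b.(0 + X)\{b})) + 0 + b.(rec X. b.(a.(X + 0 + b.X) + b.(0 + X)\{b})) :: =b=> v0, =b=> v1
  v3 = (0 + (rec X. b.(a.(X + 0 + b.X) + b.(0 + X)\{b})))\{b} :: deadlocked
Run σ = ⟨a⟩ on P: start {u0}
  [1] a ⇒ {u1}
  — P admits the full trace.
Run σ = ⟨a⟩ on Q: start {v0}
  [1] a ⇒ ∅  — Q cannot continue

traces(P) ≠ traces(Q) — witness ⟨a⟩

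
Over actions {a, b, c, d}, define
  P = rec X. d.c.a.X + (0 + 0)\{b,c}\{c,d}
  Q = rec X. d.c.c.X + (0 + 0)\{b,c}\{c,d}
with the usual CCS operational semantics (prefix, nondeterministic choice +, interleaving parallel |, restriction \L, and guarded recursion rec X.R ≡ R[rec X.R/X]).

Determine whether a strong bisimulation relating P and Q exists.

P's transition system — 3 states:
  p0 = rec X. d.c.a.X + (0 + 0)\{b,c}\{c,d} ⊢ —d→ p1
  p1 = c.a.(rec X. d.c.a.X + (0 + 0)\{b,c}\{c,d}) ⊢ —c→ p2
  p2 = a.(rec X. d.c.a.X + (0 + 0)\{b,c}\{c,d}) ⊢ —a→ p0
Q's transition system — 3 states:
  q0 = rec X. d.c.c.X + (0 + 0)\{b,c}\{c,d} ⊢ —d→ q1
  q1 = c.c.(rec X. d.c.c.X + (0 + 0)\{b,c}\{c,d}) ⊢ —c→ q2
  q2 = c.(rec X. d.c.c.X + (0 + 0)\{b,c}\{c,d}) ⊢ —c→ q0
Coarsest stable partition (strong bisimilarity classes):
  B0 = {p0}
  B1 = {p1}
  B2 = {p2}
  B3 = {q0}
  B4 = {q1}
  B5 = {q2}
p0 ∈ B0, q0 ∈ B3 → different blocks

P ≁ Q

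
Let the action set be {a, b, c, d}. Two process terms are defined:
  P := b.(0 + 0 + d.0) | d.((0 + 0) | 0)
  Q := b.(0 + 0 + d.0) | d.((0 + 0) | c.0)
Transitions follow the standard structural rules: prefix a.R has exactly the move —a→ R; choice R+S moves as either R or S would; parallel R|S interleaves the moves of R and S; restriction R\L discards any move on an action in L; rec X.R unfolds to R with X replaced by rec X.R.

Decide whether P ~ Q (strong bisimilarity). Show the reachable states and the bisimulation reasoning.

not bisimilar

Reachable graph of P (6 states):
  m0 = b.(0 + 0 + d.0) | d.((0 + 0) | 0) :: —b→ m1, —d→ m2
  m1 = (0 + 0 + d.0) | d.((0 + 0) | 0) :: —d→ m3, —d→ m4
  m2 = b.(0 + 0 + d.0) | ((0 + 0) | 0) :: —b→ m3
  m3 = (0 + 0 + d.0) | ((0 + 0) | 0) :: —d→ m5
  m4 = 0 | d.((0 + 0) | 0) :: —d→ m5
  m5 = 0 | ((0 + 0) | 0) :: (no moves)
Reachable graph of Q (9 states):
  n0 = b.(0 + 0 + d.0) | d.((0 + 0) | c.0) :: —b→ n1, —d→ n2
  n1 = (0 + 0 + d.0) | d.((0 + 0) | c.0) :: —d→ n3, —d→ n4
  n2 = b.(0 + 0 + d.0) | ((0 + 0) | c.0) :: —b→ n3, —c→ n5
  n3 = (0 + 0 + d.0) | ((0 + 0) | c.0) :: —c→ n6, —d→ n7
  n4 = 0 | d.((0 + 0) | c.0) :: —d→ n7
  n5 = b.(0 + 0 + d.0) | ((0 + 0) | 0) :: —b→ n6
  n6 = (0 + 0 + d.0) | ((0 + 0) | 0) :: —d→ n8
  n7 = 0 | ((0 + 0) | c.0) :: —c→ n8
  n8 = 0 | ((0 + 0) | 0) :: (no moves)
Bisimilarity quotient blocks:
  B0 = {m0}
  B1 = {m1}
  B2 = {m3, m4, n6}
  B3 = {m5, n8}
  B4 = {m2, n5}
  B5 = {n0}
  B6 = {n2}
  B7 = {n3}
  B8 = {n7}
  B9 = {n1}
  B10 = {n4}
m0 ∈ B0, n0 ∈ B5 → different blocks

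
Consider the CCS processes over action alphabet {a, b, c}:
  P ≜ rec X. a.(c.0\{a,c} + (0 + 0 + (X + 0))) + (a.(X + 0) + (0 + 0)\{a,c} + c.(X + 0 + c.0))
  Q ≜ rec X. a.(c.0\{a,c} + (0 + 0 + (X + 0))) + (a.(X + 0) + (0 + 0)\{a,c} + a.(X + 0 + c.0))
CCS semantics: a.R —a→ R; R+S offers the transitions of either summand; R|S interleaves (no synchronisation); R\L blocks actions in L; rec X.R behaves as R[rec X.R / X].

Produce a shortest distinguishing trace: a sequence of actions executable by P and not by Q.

P's transition system — 6 states:
  p0 = rec X. a.(c.0\{a,c} + (0 + 0 + (X + 0))) + (a.(X + 0) + (0 + 0)\{a,c} + c.(X + 0 + c.0)) | --a--▸ p1, --a--▸ p2, --c--▸ p3
  p1 = (rec X. a.(c.0\{a,c} + (0 + 0 + (X + 0))) + (a.(X + 0) + (0 + 0)\{a,c} + c.(X + 0 + c.0))) + 0 | --a--▸ p1, --a--▸ p2, --c--▸ p3
  p2 = c.0\{a,c} + (0 + 0 + ((rec X. a.(c.0\{a,c} + (0 + 0 + (X + 0))) + (a.(X + 0) + (0 + 0)\{a,c} + c.(X + 0 + c.0))) + 0)) | --a--▸ p1, --a--▸ p2, --c--▸ p3, --c--▸ p4
  p3 = (rec X. a.(c.0\{a,c} + (0 + 0 + (X + 0))) + (a.(X + 0) + (0 + 0)\{a,c} + c.(X + 0 + c.0))) + 0 + c.0 | --a--▸ p1, --a--▸ p2, --c--▸ p3, --c--▸ p5
  p4 = 0\{a,c} | ·
  p5 = 0 | ·
Q's transition system — 6 states:
  q0 = rec X. a.(c.0\{a,c} + (0 + 0 + (X + 0))) + (a.(X + 0) + (0 + 0)\{a,c} + a.(X + 0 + c.0)) | --a--▸ q1, --a--▸ q2, --a--▸ q3
  q1 = (rec X. a.(c.0\{a,c} + (0 + 0 + (X + 0))) + (a.(X + 0) + (0 + 0)\{a,c} + a.(X + 0 + c.0))) + 0 | --a--▸ q1, --a--▸ q2, --a--▸ q3
  q2 = (rec X. a.(c.0\{a,c} + (0 + 0 + (X + 0))) + (a.(X + 0) + (0 + 0)\{a,c} + a.(X + 0 + c.0))) + 0 + c.0 | --a--▸ q1, --a--▸ q2, --a--▸ q3, --c--▸ q4
  q3 = c.0\{a,c} + (0 + 0 + ((rec X. a.(c.0\{a,c} + (0 + 0 + (X + 0))) + (a.(X + 0) + (0 + 0)\{a,c} + a.(X + 0 + c.0))) + 0)) | --a--▸ q1, --a--▸ q2, --a--▸ q3, --c--▸ q5
  q4 = 0 | ·
  q5 = 0\{a,c} | ·
Executing c from P (initial set {p0}):
  step 1 (c): {p3}
  P completes σ.
Executing c from Q (initial set {q0}):
  step 1 (c): ∅ (Q stuck)

c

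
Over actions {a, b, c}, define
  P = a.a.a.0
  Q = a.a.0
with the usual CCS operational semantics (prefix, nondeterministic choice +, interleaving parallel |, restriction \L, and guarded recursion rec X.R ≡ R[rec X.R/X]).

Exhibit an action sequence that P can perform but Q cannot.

LTS(P): 4 reachable states
  s0 = a.a.a.0 | --a--▸ s1
  s1 = a.a.0 | --a--▸ s2
  s2 = a.0 | --a--▸ s3
  s3 = 0 | (no moves)
LTS(Q): 3 reachable states
  t0 = a.a.0 | --a--▸ t1
  t1 = a.0 | --a--▸ t2
  t2 = 0 | (no moves)
Executing aaa from P (initial set {s0}):
  [1] a ⇒ {s1}
  [2] a ⇒ {s2}
  [3] a ⇒ {s3}
  ✓ P
Executing aaa from Q (initial set {t0}):
  [1] a ⇒ {t1}
  [2] a ⇒ {t2}
  [3] a ⇒ ∅  — Q cannot continue

aaa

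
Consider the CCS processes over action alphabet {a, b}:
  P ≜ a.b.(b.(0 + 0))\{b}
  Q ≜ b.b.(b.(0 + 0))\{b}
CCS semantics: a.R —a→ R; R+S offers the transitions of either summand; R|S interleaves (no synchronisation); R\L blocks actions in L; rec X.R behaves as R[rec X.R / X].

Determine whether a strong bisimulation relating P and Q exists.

P's transition system — 3 states:
  m0 = a.b.(b.(0 + 0))\{b} → =a=> m1
  m1 = b.(b.(0 + 0))\{b} → =b=> m2
  m2 = (b.(0 + 0))\{b} → ∅
Q's transition system — 3 states:
  n0 = b.b.(b.(0 + 0))\{b} → =b=> n1
  n1 = b.(b.(0 + 0))\{b} → =b=> n2
  n2 = (b.(0 + 0))\{b} → ∅
Bisimilarity quotient blocks:
  B0 = {m0}
  B1 = {m1, n1}
  B2 = {m2, n2}
  B3 = {n0}
m0 ∈ B0, n0 ∈ B3 → different blocks

not bisimilar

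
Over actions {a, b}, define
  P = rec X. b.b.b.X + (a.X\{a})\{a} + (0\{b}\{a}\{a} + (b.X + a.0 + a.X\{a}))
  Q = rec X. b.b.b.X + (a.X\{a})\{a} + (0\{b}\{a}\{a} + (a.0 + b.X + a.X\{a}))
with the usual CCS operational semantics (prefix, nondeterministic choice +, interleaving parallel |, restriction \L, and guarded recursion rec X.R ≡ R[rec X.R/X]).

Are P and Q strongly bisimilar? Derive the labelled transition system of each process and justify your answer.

bisimilar

Reachable graph of P (7 states):
  s0 = rec X. b.b.b.X + (a.X\{a})\{a} + (0\{b}\{a}\{a} + (b.X + a.0 + a.X\{a})) | =a=> s1, =a=> s2, =b=> s0, =b=> s3
  s1 = (rec X. b.b.b.X + (a.X\{a})\{a} + (0\{b}\{a}\{a} + (b.X + a.0 + a.X\{a})))\{a} | =b=> s1, =b=> s4
  s2 = 0 | ·
  s3 = b.b.(rec X. b.b.b.X + (a.X\{a})\{a} + (0\{b}\{a}\{a} + (b.X + a.0 + a.X\{a}))) | =b=> s5
  s4 = (b.b.(rec X. b.b.b.X + (a.X\{a})\{a} + (0\{b}\{a}\{a} + (b.X + a.0 + a.X\{a}))))\{a} | =b=> s6
  s5 = b.(rec X. b.b.b.X + (a.X\{a})\{a} + (0\{b}\{a}\{a} + (b.X + a.0 + a.X\{a}))) | =b=> s0
  s6 = (b.(rec X. b.b.b.X + (a.X\{a})\{a} + (0\{b}\{a}\{a} + (b.X + a.0 + a.X\{a}))))\{a} | =b=> s1
Reachable graph of Q (7 states):
  t0 = rec X. b.b.b.X + (a.X\{a})\{a} + (0\{b}\{a}\{a} + (a.0 + b.X + a.X\{a})) | =a=> t1, =a=> t2, =b=> t0, =b=> t3
  t1 = (rec X. b.b.b.X + (a.X\{a})\{a} + (0\{b}\{a}\{a} + (a.0 + b.X + a.X\{a})))\{a} | =b=> t1, =b=> t4
  t2 = 0 | ·
  t3 = b.b.(rec X. b.b.b.X + (a.X\{a})\{a} + (0\{b}\{a}\{a} + (a.0 + b.X + a.X\{a}))) | =b=> t5
  t4 = (b.b.(rec X. b.b.b.X + (a.X\{a})\{a} + (0\{b}\{a}\{a} + (a.0 + b.X + a.X\{a}))))\{a} | =b=> t6
  t5 = b.(rec X. b.b.b.X + (a.X\{a})\{a} + (0\{b}\{a}\{a} + (a.0 + b.X + a.X\{a}))) | =b=> t0
  t6 = (b.(rec X. b.b.b.X + (a.X\{a})\{a} + (0\{b}\{a}\{a} + (a.0 + b.X + a.X\{a}))))\{a} | =b=> t1
Bisimilarity quotient blocks:
  B0 = {s0, t0}
  B1 = {s2, t2}
  B2 = {s1, s4, s6, t1, t4, t6}
  B3 = {s3, t3}
  B4 = {s5, t5}
s0 ∈ B0, t0 ∈ B0 → same block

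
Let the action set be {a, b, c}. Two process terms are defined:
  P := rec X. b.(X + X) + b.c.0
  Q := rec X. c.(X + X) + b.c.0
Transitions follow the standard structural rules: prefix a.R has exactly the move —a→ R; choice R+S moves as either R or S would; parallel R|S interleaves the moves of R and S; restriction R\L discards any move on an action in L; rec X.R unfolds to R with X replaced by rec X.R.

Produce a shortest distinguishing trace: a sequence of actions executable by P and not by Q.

LTS(P): 4 reachable states
  p0 = rec X. b.(X + X) + b.c.0 has moves -b-> p1, -b-> p2
  p1 = (rec X. b.(X + X) + b.c.0) + (rec X. b.(X + X) + b.c.0) has moves -b-> p1, -b-> p2
  p2 = c.0 has moves -c-> p3
  p3 = 0 has moves stopped
LTS(Q): 4 reachable states
  q0 = rec X. c.(X + X) + b.c.0 has moves -b-> q1, -c-> q2
  q1 = c.0 has moves -c-> q3
  q2 = (rec X. c.(X + X) + b.c.0) + (rec X. c.(X + X) + b.c.0) has moves -b-> q1, -c-> q2
  q3 = 0 has moves stopped
Run σ = ⟨bb⟩ on P: start {p0}
  step 1 (b): {p1, p2}
  step 2 (b): {p1, p2}
  ✓ P
Run σ = ⟨bb⟩ on Q: start {q0}
  step 1 (b): {q1}
  step 2 (b): ∅ (Q stuck)

bb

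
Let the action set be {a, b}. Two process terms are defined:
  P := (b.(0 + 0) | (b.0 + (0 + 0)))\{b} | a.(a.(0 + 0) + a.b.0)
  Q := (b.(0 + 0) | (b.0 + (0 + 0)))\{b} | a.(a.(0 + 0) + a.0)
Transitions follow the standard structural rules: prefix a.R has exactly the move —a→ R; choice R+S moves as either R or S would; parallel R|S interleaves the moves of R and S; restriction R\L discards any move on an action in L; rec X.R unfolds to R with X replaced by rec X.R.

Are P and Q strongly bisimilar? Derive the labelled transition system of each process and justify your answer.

P ≁ Q

P's transition system — 5 states:
  m0 = (b.(0 + 0) | (b.0 + (0 + 0)))\{b} | a.(a.(0 + 0) + a.b.0) → --a--▸ m1
  m1 = (b.(0 + 0) | (b.0 + (0 + 0)))\{b} | (a.(0 + 0) + a.b.0) → --a--▸ m2, --a--▸ m3
  m2 = (b.(0 + 0) | (b.0 + (0 + 0)))\{b} | (0 + 0) → stopped
  m3 = (b.(0 + 0) | (b.0 + (0 + 0)))\{b} | b.0 → --b--▸ m4
  m4 = (b.(0 + 0) | (b.0 + (0 + 0)))\{b} | 0 → stopped
Q's transition system — 4 states:
  n0 = (b.(0 + 0) | (b.0 + (0 + 0)))\{b} | a.(a.(0 + 0) + a.0) → --a--▸ n1
  n1 = (b.(0 + 0) | (b.0 + (0 + 0)))\{b} | (a.(0 + 0) + a.0) → --a--▸ n2, --a--▸ n3
  n2 = (b.(0 + 0) | (b.0 + (0 + 0)))\{b} | (0 + 0) → stopped
  n3 = (b.(0 + 0) | (b.0 + (0 + 0)))\{b} | 0 → stopped
Coarsest stable partition (strong bisimilarity classes):
  B0 = {m0}
  B1 = {m1}
  B2 = {m2, m4, n2, n3}
  B3 = {m3}
  B4 = {n0}
  B5 = {n1}
m0 ∈ B0, n0 ∈ B4 → different blocks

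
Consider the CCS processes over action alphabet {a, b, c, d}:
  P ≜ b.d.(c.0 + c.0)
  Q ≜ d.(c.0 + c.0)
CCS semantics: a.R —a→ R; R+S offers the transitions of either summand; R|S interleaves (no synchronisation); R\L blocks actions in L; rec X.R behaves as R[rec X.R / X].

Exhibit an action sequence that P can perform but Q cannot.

b

LTS(P): 4 reachable states
  p0 = b.d.(c.0 + c.0) has moves =b=> p1
  p1 = d.(c.0 + c.0) has moves =d=> p2
  p2 = c.0 + c.0 has moves =c=> p3
  p3 = 0 has moves ∅
LTS(Q): 3 reachable states
  q0 = d.(c.0 + c.0) has moves =d=> q1
  q1 = c.0 + c.0 has moves =c=> q2
  q2 = 0 has moves ∅
Run σ = ⟨b⟩ on P: start {p0}
  [1] b ⇒ {p1}
  — P admits the full trace.
Run σ = ⟨b⟩ on Q: start {q0}
  [1] b ⇒ ∅  — Q cannot continue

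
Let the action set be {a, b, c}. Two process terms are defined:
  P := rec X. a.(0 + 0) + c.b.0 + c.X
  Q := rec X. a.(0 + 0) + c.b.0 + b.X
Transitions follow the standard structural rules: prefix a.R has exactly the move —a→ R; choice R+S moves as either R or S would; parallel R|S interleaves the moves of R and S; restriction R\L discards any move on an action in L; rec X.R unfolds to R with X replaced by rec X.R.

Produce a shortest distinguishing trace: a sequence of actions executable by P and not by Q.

ca

Reachable graph of P (4 states):
  u0 = rec X. a.(0 + 0) + c.b.0 + c.X → ··a··> u1, ··c··> u0, ··c··> u2
  u1 = 0 + 0 → ∅
  u2 = b.0 → ··b··> u3
  u3 = 0 → ∅
Reachable graph of Q (4 states):
  v0 = rec X. a.(0 + 0) + c.b.0 + b.X → ··a··> v1, ··b··> v0, ··c··> v2
  v1 = 0 + 0 → ∅
  v2 = b.0 → ··b··> v3
  v3 = 0 → ∅
Run σ = ⟨ca⟩ on P: start {u0}
  after c @ step 1: {u0, u2}
  after a @ step 2: {u1}
  — P admits the full trace.
Run σ = ⟨ca⟩ on Q: start {v0}
  after c @ step 1: {v2}
  after a @ step 2: ∅  — Q cannot continue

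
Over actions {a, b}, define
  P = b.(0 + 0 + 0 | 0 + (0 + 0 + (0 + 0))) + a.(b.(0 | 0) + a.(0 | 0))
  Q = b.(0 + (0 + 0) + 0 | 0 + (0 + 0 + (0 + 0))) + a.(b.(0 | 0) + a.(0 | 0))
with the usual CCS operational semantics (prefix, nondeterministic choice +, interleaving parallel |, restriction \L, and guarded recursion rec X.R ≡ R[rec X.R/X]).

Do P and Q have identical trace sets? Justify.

LTS(P): 4 reachable states
  u0 = b.(0 + 0 + 0 | 0 + (0 + 0 + (0 + 0))) + a.(b.(0 | 0) + a.(0 | 0)) has moves -a-> u1, -b-> u2
  u1 = b.(0 | 0) + a.(0 | 0) has moves -a-> u3, -b-> u3
  u2 = 0 + 0 + 0 | 0 + (0 + 0 + (0 + 0)) has moves stopped
  u3 = 0 | 0 has moves stopped
LTS(Q): 4 reachable states
  v0 = b.(0 + (0 + 0) + 0 | 0 + (0 + 0 + (0 + 0))) + a.(b.(0 | 0) + a.(0 | 0)) has moves -a-> v1, -b-> v2
  v1 = b.(0 | 0) + a.(0 | 0) has moves -a-> v3, -b-> v3
  v2 = 0 + (0 + 0) + 0 | 0 + (0 + 0 + (0 + 0)) has moves stopped
  v3 = 0 | 0 has moves stopped
Coarsest stable partition (strong bisimilarity classes):
  B0 = {u0, v0}
  B1 = {u1, v1}
  B2 = {u2, u3, v2, v3}
u0 ∈ B0, v0 ∈ B0 → same block
Bisimilar ⇒ trace-equivalent.

traces(P) = traces(Q)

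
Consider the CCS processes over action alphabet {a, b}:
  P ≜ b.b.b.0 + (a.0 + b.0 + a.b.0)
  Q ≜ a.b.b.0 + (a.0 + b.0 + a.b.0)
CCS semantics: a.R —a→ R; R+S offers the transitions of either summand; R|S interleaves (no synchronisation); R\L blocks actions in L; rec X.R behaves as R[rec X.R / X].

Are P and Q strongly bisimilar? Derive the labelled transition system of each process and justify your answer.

P's transition system — 4 states:
  m0 = b.b.b.0 + (a.0 + b.0 + a.b.0) ⊢ -a-> m1, -a-> m2, -b-> m1, -b-> m3
  m1 = 0 ⊢ ·
  m2 = b.0 ⊢ -b-> m1
  m3 = b.b.0 ⊢ -b-> m2
Q's transition system — 4 states:
  n0 = a.b.b.0 + (a.0 + b.0 + a.b.0) ⊢ -a-> n1, -a-> n2, -a-> n3, -b-> n1
  n1 = 0 ⊢ ·
  n2 = b.0 ⊢ -b-> n1
  n3 = b.b.0 ⊢ -b-> n2
Bisimilarity quotient blocks:
  B0 = {m0}
  B1 = {m3, n3}
  B2 = {m2, n2}
  B3 = {m1, n1}
  B4 = {n0}
m0 ∈ B0, n0 ∈ B4 → different blocks

not bisimilar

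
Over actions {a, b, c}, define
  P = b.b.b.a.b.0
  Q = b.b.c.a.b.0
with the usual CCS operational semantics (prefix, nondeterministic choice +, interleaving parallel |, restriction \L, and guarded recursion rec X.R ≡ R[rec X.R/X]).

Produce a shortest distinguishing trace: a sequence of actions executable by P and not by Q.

bbb

LTS(P): 6 reachable states
  m0 = b.b.b.a.b.0 → —b→ m1
  m1 = b.b.a.b.0 → —b→ m2
  m2 = b.a.b.0 → —b→ m3
  m3 = a.b.0 → —a→ m4
  m4 = b.0 → —b→ m5
  m5 = 0 → stopped
LTS(Q): 6 reachable states
  n0 = b.b.c.a.b.0 → —b→ n1
  n1 = b.c.a.b.0 → —b→ n2
  n2 = c.a.b.0 → —c→ n3
  n3 = a.b.0 → —a→ n4
  n4 = b.0 → —b→ n5
  n5 = 0 → stopped
Trace ⟨bbb⟩ through P, begin at {m0}:
  step 1 (b): {m1}
  step 2 (b): {m2}
  step 3 (b): {m3}
  ✓ P
Trace ⟨bbb⟩ through Q, begin at {n0}:
  step 1 (b): {n1}
  step 2 (b): {n2}
  step 3 (b): ∅  — Q cannot continue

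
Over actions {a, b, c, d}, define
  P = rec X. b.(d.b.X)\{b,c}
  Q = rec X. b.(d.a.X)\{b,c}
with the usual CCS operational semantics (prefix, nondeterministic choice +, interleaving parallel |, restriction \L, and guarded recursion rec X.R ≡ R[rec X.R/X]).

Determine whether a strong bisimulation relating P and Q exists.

Reachable graph of P (3 states):
  m0 = rec X. b.(d.b.X)\{b,c} :: =b=> m1
  m1 = (d.b.(rec X. b.(d.b.X)\{b,c}))\{b,c} :: =d=> m2
  m2 = (b.(rec X. b.(d.b.X)\{b,c}))\{b,c} :: ·
Reachable graph of Q (4 states):
  n0 = rec X. b.(d.a.X)\{b,c} :: =b=> n1
  n1 = (d.a.(rec X. b.(d.a.X)\{b,c}))\{b,c} :: =d=> n2
  n2 = (a.(rec X. b.(d.a.X)\{b,c}))\{b,c} :: =a=> n3
  n3 = (rec X. b.(d.a.X)\{b,c})\{b,c} :: ·
Partition-refinement fixed point:
  B0 = {m0}
  B1 = {m1}
  B2 = {m2, n3}
  B3 = {n0}
  B4 = {n1}
  B5 = {n2}
m0 ∈ B0, n0 ∈ B3 → different blocks

P ≁ Q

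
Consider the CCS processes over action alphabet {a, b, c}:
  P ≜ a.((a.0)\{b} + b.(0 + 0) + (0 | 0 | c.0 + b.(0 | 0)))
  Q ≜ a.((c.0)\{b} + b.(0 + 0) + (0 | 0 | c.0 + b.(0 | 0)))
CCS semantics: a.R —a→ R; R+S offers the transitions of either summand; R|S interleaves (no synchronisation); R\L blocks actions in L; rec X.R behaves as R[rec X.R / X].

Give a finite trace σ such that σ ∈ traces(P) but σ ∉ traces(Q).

aa

LTS(P): 6 reachable states
  u0 = a.((a.0)\{b} + b.(0 + 0) + (0 | 0 | c.0 + b.(0 | 0))) :: =a=> u1
  u1 = (a.0)\{b} + b.(0 + 0) + (0 | 0 | c.0 + b.(0 | 0)) :: =a=> u2, =b=> u3, =b=> u4, =c=> u5
  u2 = 0\{b} :: deadlocked
  u3 = 0 + 0 :: deadlocked
  u4 = 0 | 0 :: deadlocked
  u5 = 0 | 0 | 0 :: deadlocked
LTS(Q): 6 reachable states
  v0 = a.((c.0)\{b} + b.(0 + 0) + (0 | 0 | c.0 + b.(0 | 0))) :: =a=> v1
  v1 = (c.0)\{b} + b.(0 + 0) + (0 | 0 | c.0 + b.(0 | 0)) :: =b=> v2, =b=> v3, =c=> v4, =c=> v5
  v2 = 0 + 0 :: deadlocked
  v3 = 0 | 0 :: deadlocked
  v4 = 0 | 0 | 0 :: deadlocked
  v5 = 0\{b} :: deadlocked
Executing aa from P (initial set {u0}):
  step 1 (a): {u1}
  step 2 (a): {u2}
  P completes σ.
Executing aa from Q (initial set {v0}):
  step 1 (a): {v1}
  step 2 (a): no successor for Q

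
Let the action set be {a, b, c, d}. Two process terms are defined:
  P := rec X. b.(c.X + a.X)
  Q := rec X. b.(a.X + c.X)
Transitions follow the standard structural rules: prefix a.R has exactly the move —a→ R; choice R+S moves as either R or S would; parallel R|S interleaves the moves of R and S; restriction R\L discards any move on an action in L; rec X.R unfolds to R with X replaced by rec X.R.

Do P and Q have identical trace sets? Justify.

trace-equivalent

Reachable graph of P (2 states):
  m0 = rec X. b.(c.X + a.X) | =b=> m1
  m1 = c.(rec X. b.(c.X + a.X)) + a.(rec X. b.(c.X + a.X)) | =a=> m0, =c=> m0
Reachable graph of Q (2 states):
  n0 = rec X. b.(a.X + c.X) | =b=> n1
  n1 = a.(rec X. b.(a.X + c.X)) + c.(rec X. b.(a.X + c.X)) | =a=> n0, =c=> n0
Partition-refinement fixed point:
  B0 = {m0, n0}
  B1 = {m1, n1}
m0 ∈ B0, n0 ∈ B0 → same block
Bisimilar ⇒ trace-equivalent.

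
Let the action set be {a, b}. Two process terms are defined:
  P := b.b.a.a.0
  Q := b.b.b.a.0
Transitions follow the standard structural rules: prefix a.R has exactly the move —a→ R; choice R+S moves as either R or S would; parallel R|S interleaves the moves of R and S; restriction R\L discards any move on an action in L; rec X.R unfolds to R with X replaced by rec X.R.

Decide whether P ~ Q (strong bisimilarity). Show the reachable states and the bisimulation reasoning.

P ≁ Q

LTS(P): 5 reachable states
  p0 = b.b.a.a.0 ⊢ -b-> p1
  p1 = b.a.a.0 ⊢ -b-> p2
  p2 = a.a.0 ⊢ -a-> p3
  p3 = a.0 ⊢ -a-> p4
  p4 = 0 ⊢ deadlocked
LTS(Q): 5 reachable states
  q0 = b.b.b.a.0 ⊢ -b-> q1
  q1 = b.b.a.0 ⊢ -b-> q2
  q2 = b.a.0 ⊢ -b-> q3
  q3 = a.0 ⊢ -a-> q4
  q4 = 0 ⊢ deadlocked
Coarsest stable partition (strong bisimilarity classes):
  B0 = {p0}
  B1 = {p1}
  B2 = {p2}
  B3 = {p3, q3}
  B4 = {p4, q4}
  B5 = {q0}
  B6 = {q1}
  B7 = {q2}
p0 ∈ B0, q0 ∈ B5 → different blocks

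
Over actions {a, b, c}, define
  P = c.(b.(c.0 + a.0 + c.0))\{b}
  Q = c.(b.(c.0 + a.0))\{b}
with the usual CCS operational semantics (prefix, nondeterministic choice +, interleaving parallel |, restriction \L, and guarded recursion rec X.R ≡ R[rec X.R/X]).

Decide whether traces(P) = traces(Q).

YES

LTS(P): 2 reachable states
  u0 = c.(b.(c.0 + a.0 + c.0))\{b} has moves --c--▸ u1
  u1 = (b.(c.0 + a.0 + c.0))\{b} has moves ·
LTS(Q): 2 reachable states
  v0 = c.(b.(c.0 + a.0))\{b} has moves --c--▸ v1
  v1 = (b.(c.0 + a.0))\{b} has moves ·
Partition-refinement fixed point:
  B0 = {u0, v0}
  B1 = {u1, v1}
u0 ∈ B0, v0 ∈ B0 → same block
Bisimilar ⇒ trace-equivalent.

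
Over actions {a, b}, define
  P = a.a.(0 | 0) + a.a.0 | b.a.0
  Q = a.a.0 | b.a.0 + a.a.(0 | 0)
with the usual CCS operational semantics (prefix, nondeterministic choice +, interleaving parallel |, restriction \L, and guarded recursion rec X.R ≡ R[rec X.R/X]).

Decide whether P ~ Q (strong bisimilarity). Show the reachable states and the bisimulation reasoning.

YES

LTS(P): 10 reachable states
  p0 = a.a.(0 | 0) + a.a.0 | b.a.0 ⊢ —a→ p1, —a→ p2, —b→ p3
  p1 = a.(0 | 0) ⊢ —a→ p4
  p2 = a.0 | b.a.0 ⊢ —a→ p5, —b→ p6
  p3 = a.a.0 | a.0 ⊢ —a→ p6, —a→ p7
  p4 = 0 | 0 ⊢ deadlocked
  p5 = 0 | b.a.0 ⊢ —b→ p8
  p6 = a.0 | a.0 ⊢ —a→ p8, —a→ p9
  p7 = a.a.0 | 0 ⊢ —a→ p9
  p8 = 0 | a.0 ⊢ —a→ p4
  p9 = a.0 | 0 ⊢ —a→ p4
LTS(Q): 10 reachable states
  q0 = a.a.0 | b.a.0 + a.a.(0 | 0) ⊢ —a→ q1, —a→ q2, —b→ q3
  q1 = a.(0 | 0) ⊢ —a→ q4
  q2 = a.0 | b.a.0 ⊢ —a→ q5, —b→ q6
  q3 = a.a.0 | a.0 ⊢ —a→ q6, —a→ q7
  q4 = 0 | 0 ⊢ deadlocked
  q5 = 0 | b.a.0 ⊢ —b→ q8
  q6 = a.0 | a.0 ⊢ —a→ q8, —a→ q9
  q7 = a.a.0 | 0 ⊢ —a→ q9
  q8 = 0 | a.0 ⊢ —a→ q4
  q9 = a.0 | 0 ⊢ —a→ q4
Bisimilarity quotient blocks:
  B0 = {p0, q0}
  B1 = {p1, p8, p9, q1, q8, q9}
  B2 = {p4, q4}
  B3 = {p3, q3}
  B4 = {p6, p7, q6, q7}
  B5 = {p2, q2}
  B6 = {p5, q5}
p0 ∈ B0, q0 ∈ B0 → same block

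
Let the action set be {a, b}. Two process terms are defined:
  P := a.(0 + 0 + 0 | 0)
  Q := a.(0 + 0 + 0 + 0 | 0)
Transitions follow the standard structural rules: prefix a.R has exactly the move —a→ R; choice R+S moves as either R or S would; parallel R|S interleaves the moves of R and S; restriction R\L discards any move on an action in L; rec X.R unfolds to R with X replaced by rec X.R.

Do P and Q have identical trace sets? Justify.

LTS(P): 2 reachable states
  p0 = a.(0 + 0 + 0 | 0) :: =a=> p1
  p1 = 0 + 0 + 0 | 0 :: deadlocked
LTS(Q): 2 reachable states
  q0 = a.(0 + 0 + 0 + 0 | 0) :: =a=> q1
  q1 = 0 + 0 + 0 + 0 | 0 :: deadlocked
Coarsest stable partition (strong bisimilarity classes):
  B0 = {p0, q0}
  B1 = {p1, q1}
p0 ∈ B0, q0 ∈ B0 → same block
Bisimilar ⇒ trace-equivalent.

traces(P) = traces(Q)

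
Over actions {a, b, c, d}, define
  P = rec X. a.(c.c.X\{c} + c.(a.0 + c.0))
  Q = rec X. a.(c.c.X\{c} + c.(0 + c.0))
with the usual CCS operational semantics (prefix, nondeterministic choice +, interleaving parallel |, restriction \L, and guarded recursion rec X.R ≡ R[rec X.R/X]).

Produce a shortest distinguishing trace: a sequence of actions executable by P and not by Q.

P's transition system — 7 states:
  p0 = rec X. a.(c.c.X\{c} + c.(a.0 + c.0)) | —a→ p1
  p1 = c.c.(rec X. a.(c.c.X\{c} + c.(a.0 + c.0)))\{c} + c.(a.0 + c.0) | —c→ p2, —c→ p3
  p2 = a.0 + c.0 | —a→ p4, —c→ p4
  p3 = c.(rec X. a.(c.c.X\{c} + c.(a.0 + c.0)))\{c} | —c→ p5
  p4 = 0 | stopped
  p5 = (rec X. a.(c.c.X\{c} + c.(a.0 + c.0)))\{c} | —a→ p6
  p6 = (c.c.(rec X. a.(c.c.X\{c} + c.(a.0 + c.0)))\{c} + c.(a.0 + c.0))\{c} | stopped
Q's transition system — 7 states:
  q0 = rec X. a.(c.c.X\{c} + c.(0 + c.0)) | —a→ q1
  q1 = c.c.(rec X. a.(c.c.X\{c} + c.(0 + c.0)))\{c} + c.(0 + c.0) | —c→ q2, —c→ q3
  q2 = 0 + c.0 | —c→ q4
  q3 = c.(rec X. a.(c.c.X\{c} + c.(0 + c.0)))\{c} | —c→ q5
  q4 = 0 | stopped
  q5 = (rec X. a.(c.c.X\{c} + c.(0 + c.0)))\{c} | —a→ q6
  q6 = (c.c.(rec X. a.(c.c.X\{c} + c.(0 + c.0)))\{c} + c.(0 + c.0))\{c} | stopped
Trace ⟨aca⟩ through P, begin at {p0}:
  [1] a ⇒ {p1}
  [2] c ⇒ {p2, p3}
  [3] a ⇒ {p4}
  — P admits the full trace.
Trace ⟨aca⟩ through Q, begin at {q0}:
  [1] a ⇒ {q1}
  [2] c ⇒ {q2, q3}
  [3] a ⇒ ∅ (Q stuck)

aca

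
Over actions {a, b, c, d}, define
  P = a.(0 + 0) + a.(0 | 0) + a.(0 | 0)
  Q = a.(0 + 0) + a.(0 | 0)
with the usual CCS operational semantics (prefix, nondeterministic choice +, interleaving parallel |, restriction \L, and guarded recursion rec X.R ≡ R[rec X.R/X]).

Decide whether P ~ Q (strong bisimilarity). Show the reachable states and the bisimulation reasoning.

LTS(P): 3 reachable states
  p0 = a.(0 + 0) + a.(0 | 0) + a.(0 | 0) has moves =a=> p1, =a=> p2
  p1 = 0 + 0 has moves (no moves)
  p2 = 0 | 0 has moves (no moves)
LTS(Q): 3 reachable states
  q0 = a.(0 + 0) + a.(0 | 0) has moves =a=> q1, =a=> q2
  q1 = 0 + 0 has moves (no moves)
  q2 = 0 | 0 has moves (no moves)
Bisimilarity quotient blocks:
  B0 = {p0, q0}
  B1 = {p1, p2, q1, q2}
p0 ∈ B0, q0 ∈ B0 → same block

YES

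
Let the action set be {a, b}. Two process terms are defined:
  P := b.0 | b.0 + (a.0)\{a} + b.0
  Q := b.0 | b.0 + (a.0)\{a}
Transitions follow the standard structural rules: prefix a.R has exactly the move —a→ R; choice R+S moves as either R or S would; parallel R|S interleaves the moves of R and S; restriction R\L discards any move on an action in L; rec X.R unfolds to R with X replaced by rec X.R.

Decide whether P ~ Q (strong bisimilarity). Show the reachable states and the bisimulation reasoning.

NO

P's transition system — 5 states:
  u0 = b.0 | b.0 + (a.0)\{a} + b.0 ⊢ —b→ u1, —b→ u2, —b→ u3
  u1 = 0 ⊢ ·
  u2 = 0 | b.0 ⊢ —b→ u4
  u3 = b.0 | 0 ⊢ —b→ u4
  u4 = 0 | 0 ⊢ ·
Q's transition system — 4 states:
  v0 = b.0 | b.0 + (a.0)\{a} ⊢ —b→ v1, —b→ v2
  v1 = 0 | b.0 ⊢ —b→ v3
  v2 = b.0 | 0 ⊢ —b→ v3
  v3 = 0 | 0 ⊢ ·
Partition-refinement fixed point:
  B0 = {u0}
  B1 = {u2, u3, v1, v2}
  B2 = {u1, u4, v3}
  B3 = {v0}
u0 ∈ B0, v0 ∈ B3 → different blocks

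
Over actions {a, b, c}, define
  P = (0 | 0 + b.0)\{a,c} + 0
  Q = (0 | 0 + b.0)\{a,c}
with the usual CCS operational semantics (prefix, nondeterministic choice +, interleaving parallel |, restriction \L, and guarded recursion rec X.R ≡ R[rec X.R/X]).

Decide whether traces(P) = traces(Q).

traces(P) = traces(Q)

P's transition system — 2 states:
  s0 = (0 | 0 + b.0)\{a,c} + 0 has moves —b→ s1
  s1 = 0\{a,c} has moves (no moves)
Q's transition system — 2 states:
  t0 = (0 | 0 + b.0)\{a,c} has moves —b→ t1
  t1 = 0\{a,c} has moves (no moves)
Coarsest stable partition (strong bisimilarity classes):
  B0 = {s0, t0}
  B1 = {s1, t1}
s0 ∈ B0, t0 ∈ B0 → same block
Bisimilar ⇒ trace-equivalent.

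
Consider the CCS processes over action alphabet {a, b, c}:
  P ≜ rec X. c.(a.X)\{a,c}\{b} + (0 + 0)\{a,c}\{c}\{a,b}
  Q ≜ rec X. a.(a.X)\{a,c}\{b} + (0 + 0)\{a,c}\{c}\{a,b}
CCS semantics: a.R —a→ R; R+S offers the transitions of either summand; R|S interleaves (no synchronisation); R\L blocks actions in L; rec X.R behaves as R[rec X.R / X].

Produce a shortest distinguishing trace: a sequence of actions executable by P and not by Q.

c

LTS(P): 2 reachable states
  m0 = rec X. c.(a.X)\{a,c}\{b} + (0 + 0)\{a,c}\{c}\{a,b} → ··c··> m1
  m1 = (a.(rec X. c.(a.X)\{a,c}\{b} + (0 + 0)\{a,c}\{c}\{a,b}))\{a,c}\{b} → ·
LTS(Q): 2 reachable states
  n0 = rec X. a.(a.X)\{a,c}\{b} + (0 + 0)\{a,c}\{c}\{a,b} → ··a··> n1
  n1 = (a.(rec X. a.(a.X)\{a,c}\{b} + (0 + 0)\{a,c}\{c}\{a,b}))\{a,c}\{b} → ·
Run σ = ⟨c⟩ on P: start {m0}
  [1] c ⇒ {m1}
  — P admits the full trace.
Run σ = ⟨c⟩ on Q: start {n0}
  [1] c ⇒ no successor for Q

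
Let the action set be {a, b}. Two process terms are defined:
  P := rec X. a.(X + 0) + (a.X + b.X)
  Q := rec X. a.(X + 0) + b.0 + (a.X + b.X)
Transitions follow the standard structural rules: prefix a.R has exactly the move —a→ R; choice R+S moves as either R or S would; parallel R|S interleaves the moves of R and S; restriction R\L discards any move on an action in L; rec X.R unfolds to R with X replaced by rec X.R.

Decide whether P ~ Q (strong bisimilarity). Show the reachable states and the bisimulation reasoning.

Reachable graph of P (2 states):
  u0 = rec X. a.(X + 0) + (a.X + b.X) has moves --a--▸ u0, --a--▸ u1, --b--▸ u0
  u1 = (rec X. a.(X + 0) + (a.X + b.X)) + 0 has moves --a--▸ u0, --a--▸ u1, --b--▸ u0
Reachable graph of Q (3 states):
  v0 = rec X. a.(X + 0) + b.0 + (a.X + b.X) has moves --a--▸ v0, --a--▸ v1, --b--▸ v0, --b--▸ v2
  v1 = (rec X. a.(X + 0) + b.0 + (a.X + b.X)) + 0 has moves --a--▸ v0, --a--▸ v1, --b--▸ v0, --b--▸ v2
  v2 = 0 has moves deadlocked
Coarsest stable partition (strong bisimilarity classes):
  B0 = {u0, u1}
  B1 = {v0, v1}
  B2 = {v2}
u0 ∈ B0, v0 ∈ B1 → different blocks

P ≁ Q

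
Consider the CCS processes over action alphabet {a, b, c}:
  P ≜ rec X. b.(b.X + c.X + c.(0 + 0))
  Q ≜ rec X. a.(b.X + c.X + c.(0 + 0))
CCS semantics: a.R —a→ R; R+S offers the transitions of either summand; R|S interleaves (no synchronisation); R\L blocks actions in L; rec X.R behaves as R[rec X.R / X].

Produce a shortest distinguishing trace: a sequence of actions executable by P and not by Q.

b

Reachable graph of P (3 states):
  s0 = rec X. b.(b.X + c.X + c.(0 + 0)) ⊢ —b→ s1
  s1 = b.(rec X. b.(b.X + c.X + c.(0 + 0))) + c.(rec X. b.(b.X + c.X + c.(0 + 0))) + c.(0 + 0) ⊢ —b→ s0, —c→ s0, —c→ s2
  s2 = 0 + 0 ⊢ ·
Reachable graph of Q (3 states):
  t0 = rec X. a.(b.X + c.X + c.(0 + 0)) ⊢ —a→ t1
  t1 = b.(rec X. a.(b.X + c.X + c.(0 + 0))) + c.(rec X. a.(b.X + c.X + c.(0 + 0))) + c.(0 + 0) ⊢ —b→ t0, —c→ t0, —c→ t2
  t2 = 0 + 0 ⊢ ·
Run σ = ⟨b⟩ on P: start {s0}
  after b @ step 1: {s1}
  — P admits the full trace.
Run σ = ⟨b⟩ on Q: start {t0}
  after b @ step 1: no successor for Q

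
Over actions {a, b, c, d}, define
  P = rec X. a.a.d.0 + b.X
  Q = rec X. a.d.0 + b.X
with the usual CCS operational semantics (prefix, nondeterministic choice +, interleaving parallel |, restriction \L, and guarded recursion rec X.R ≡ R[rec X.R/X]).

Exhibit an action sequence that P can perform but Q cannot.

Reachable graph of P (4 states):
  s0 = rec X. a.a.d.0 + b.X | —a→ s1, —b→ s0
  s1 = a.d.0 | —a→ s2
  s2 = d.0 | —d→ s3
  s3 = 0 | ∅
Reachable graph of Q (3 states):
  t0 = rec X. a.d.0 + b.X | —a→ t1, —b→ t0
  t1 = d.0 | —d→ t2
  t2 = 0 | ∅
Run σ = ⟨aa⟩ on P: start {s0}
  after a @ step 1: {s1}
  after a @ step 2: {s2}
  P completes σ.
Run σ = ⟨aa⟩ on Q: start {t0}
  after a @ step 1: {t1}
  after a @ step 2: ∅  — Q cannot continue

aa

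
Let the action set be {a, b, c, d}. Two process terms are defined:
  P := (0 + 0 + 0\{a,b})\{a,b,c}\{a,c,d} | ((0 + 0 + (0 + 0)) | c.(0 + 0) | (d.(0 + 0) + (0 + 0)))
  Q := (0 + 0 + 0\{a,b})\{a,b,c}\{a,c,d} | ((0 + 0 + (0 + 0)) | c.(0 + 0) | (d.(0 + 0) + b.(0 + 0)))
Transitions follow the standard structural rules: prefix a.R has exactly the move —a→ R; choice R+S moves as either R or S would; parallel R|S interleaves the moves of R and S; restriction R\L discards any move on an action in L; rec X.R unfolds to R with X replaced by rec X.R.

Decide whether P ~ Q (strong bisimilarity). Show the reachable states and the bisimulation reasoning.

not bisimilar

Reachable graph of P (4 states):
  p0 = (0 + 0 + 0\{a,b})\{a,b,c}\{a,c,d} | ((0 + 0 + (0 + 0)) | c.(0 + 0) | (d.(0 + 0) + (0 + 0))) | =c=> p1, =d=> p2
  p1 = (0 + 0 + 0\{a,b})\{a,b,c}\{a,c,d} | ((0 + 0 + (0 + 0)) | (0 + 0) | (d.(0 + 0) + (0 + 0))) | =d=> p3
  p2 = (0 + 0 + 0\{a,b})\{a,b,c}\{a,c,d} | ((0 + 0 + (0 + 0)) | c.(0 + 0) | (0 + 0)) | =c=> p3
  p3 = (0 + 0 + 0\{a,b})\{a,b,c}\{a,c,d} | ((0 + 0 + (0 + 0)) | (0 + 0) | (0 + 0)) | (no moves)
Reachable graph of Q (4 states):
  q0 = (0 + 0 + 0\{a,b})\{a,b,c}\{a,c,d} | ((0 + 0 + (0 + 0)) | c.(0 + 0) | (d.(0 + 0) + b.(0 + 0))) | =b=> q1, =c=> q2, =d=> q1
  q1 = (0 + 0 + 0\{a,b})\{a,b,c}\{a,c,d} | ((0 + 0 + (0 + 0)) | c.(0 + 0) | (0 + 0)) | =c=> q3
  q2 = (0 + 0 + 0\{a,b})\{a,b,c}\{a,c,d} | ((0 + 0 + (0 + 0)) | (0 + 0) | (d.(0 + 0) + b.(0 + 0))) | =b=> q3, =d=> q3
  q3 = (0 + 0 + 0\{a,b})\{a,b,c}\{a,c,d} | ((0 + 0 + (0 + 0)) | (0 + 0) | (0 + 0)) | (no moves)
Coarsest stable partition (strong bisimilarity classes):
  B0 = {p0}
  B1 = {p2, q1}
  B2 = {p3, q3}
  B3 = {p1}
  B4 = {q0}
  B5 = {q2}
p0 ∈ B0, q0 ∈ B4 → different blocks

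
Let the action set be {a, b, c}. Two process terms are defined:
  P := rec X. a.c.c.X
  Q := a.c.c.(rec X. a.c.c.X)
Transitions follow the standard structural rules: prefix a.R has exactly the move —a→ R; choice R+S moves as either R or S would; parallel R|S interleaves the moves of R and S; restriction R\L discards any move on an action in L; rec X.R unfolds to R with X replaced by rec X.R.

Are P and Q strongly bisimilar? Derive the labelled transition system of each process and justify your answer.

LTS(P): 3 reachable states
  p0 = rec X. a.c.c.X ⊢ -a-> p1
  p1 = c.c.(rec X. a.c.c.X) ⊢ -c-> p2
  p2 = c.(rec X. a.c.c.X) ⊢ -c-> p0
LTS(Q): 4 reachable states
  q0 = a.c.c.(rec X. a.c.c.X) ⊢ -a-> q1
  q1 = c.c.(rec X. a.c.c.X) ⊢ -c-> q2
  q2 = c.(rec X. a.c.c.X) ⊢ -c-> q3
  q3 = rec X. a.c.c.X ⊢ -a-> q1
Bisimilarity quotient blocks:
  B0 = {p0, q0, q3}
  B1 = {p1, q1}
  B2 = {p2, q2}
p0 ∈ B0, q0 ∈ B0 → same block

bisimilar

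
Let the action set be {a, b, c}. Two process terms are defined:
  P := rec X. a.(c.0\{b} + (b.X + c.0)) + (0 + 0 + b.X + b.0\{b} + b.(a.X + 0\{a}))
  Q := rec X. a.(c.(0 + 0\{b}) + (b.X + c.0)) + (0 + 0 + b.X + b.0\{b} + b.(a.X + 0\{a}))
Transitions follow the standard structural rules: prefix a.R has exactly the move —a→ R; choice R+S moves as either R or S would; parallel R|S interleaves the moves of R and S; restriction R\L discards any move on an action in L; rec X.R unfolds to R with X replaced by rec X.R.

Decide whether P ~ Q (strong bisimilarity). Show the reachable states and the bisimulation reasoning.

YES

Reachable graph of P (5 states):
  m0 = rec X. a.(c.0\{b} + (b.X + c.0)) + (0 + 0 + b.X + b.0\{b} + b.(a.X + 0\{a})) ⊢ --a--▸ m1, --b--▸ m0, --b--▸ m2, --b--▸ m3
  m1 = c.0\{b} + (b.(rec X. a.(c.0\{b} + (b.X + c.0)) + (0 + 0 + b.X + b.0\{b} + b.(a.X + 0\{a}))) + c.0) ⊢ --b--▸ m0, --c--▸ m2, --c--▸ m4
  m2 = 0\{b} ⊢ stopped
  m3 = a.(rec X. a.(c.0\{b} + (b.X + c.0)) + (0 + 0 + b.X + b.0\{b} + b.(a.X + 0\{a}))) + 0\{a} ⊢ --a--▸ m0
  m4 = 0 ⊢ stopped
Reachable graph of Q (6 states):
  n0 = rec X. a.(c.(0 + 0\{b}) + (b.X + c.0)) + (0 + 0 + b.X + b.0\{b} + b.(a.X + 0\{a})) ⊢ --a--▸ n1, --b--▸ n0, --b--▸ n2, --b--▸ n3
  n1 = c.(0 + 0\{b}) + (b.(rec X. a.(c.(0 + 0\{b}) + (b.X + c.0)) + (0 + 0 + b.X + b.0\{b} + b.(a.X + 0\{a}))) + c.0) ⊢ --b--▸ n0, --c--▸ n4, --c--▸ n5
  n2 = 0\{b} ⊢ stopped
  n3 = a.(rec X. a.(c.(0 + 0\{b}) + (b.X + c.0)) + (0 + 0 + b.X + b.0\{b} + b.(a.X + 0\{a}))) + 0\{a} ⊢ --a--▸ n0
  n4 = 0 ⊢ stopped
  n5 = 0 + 0\{b} ⊢ stopped
Bisimilarity quotient blocks:
  B0 = {m0, n0}
  B1 = {m2, m4, n2, n4, n5}
  B2 = {m1, n1}
  B3 = {m3, n3}
m0 ∈ B0, n0 ∈ B0 → same block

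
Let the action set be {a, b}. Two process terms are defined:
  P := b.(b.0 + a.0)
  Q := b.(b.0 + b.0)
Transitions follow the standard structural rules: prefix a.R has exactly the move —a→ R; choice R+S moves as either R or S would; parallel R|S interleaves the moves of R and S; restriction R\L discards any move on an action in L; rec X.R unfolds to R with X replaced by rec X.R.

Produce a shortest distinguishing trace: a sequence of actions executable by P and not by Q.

P's transition system — 3 states:
  m0 = b.(b.0 + a.0) :: —b→ m1
  m1 = b.0 + a.0 :: —a→ m2, —b→ m2
  m2 = 0 :: ·
Q's transition system — 3 states:
  n0 = b.(b.0 + b.0) :: —b→ n1
  n1 = b.0 + b.0 :: —b→ n2
  n2 = 0 :: ·
Run σ = ⟨ba⟩ on P: start {m0}
  [1] b ⇒ {m1}
  [2] a ⇒ {m2}
  P completes σ.
Run σ = ⟨ba⟩ on Q: start {n0}
  [1] b ⇒ {n1}
  [2] a ⇒ ∅  — Q cannot continue

ba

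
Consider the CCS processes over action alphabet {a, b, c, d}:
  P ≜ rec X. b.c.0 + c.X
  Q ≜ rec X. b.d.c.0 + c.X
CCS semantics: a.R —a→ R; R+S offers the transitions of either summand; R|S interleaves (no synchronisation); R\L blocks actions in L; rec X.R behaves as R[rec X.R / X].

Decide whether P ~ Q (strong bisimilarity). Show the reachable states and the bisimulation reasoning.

P ≁ Q

LTS(P): 3 reachable states
  s0 = rec X. b.c.0 + c.X | ··b··> s1, ··c··> s0
  s1 = c.0 | ··c··> s2
  s2 = 0 | stopped
LTS(Q): 4 reachable states
  t0 = rec X. b.d.c.0 + c.X | ··b··> t1, ··c··> t0
  t1 = d.c.0 | ··d··> t2
  t2 = c.0 | ··c··> t3
  t3 = 0 | stopped
Coarsest stable partition (strong bisimilarity classes):
  B0 = {s0}
  B1 = {s1, t2}
  B2 = {s2, t3}
  B3 = {t0}
  B4 = {t1}
s0 ∈ B0, t0 ∈ B3 → different blocks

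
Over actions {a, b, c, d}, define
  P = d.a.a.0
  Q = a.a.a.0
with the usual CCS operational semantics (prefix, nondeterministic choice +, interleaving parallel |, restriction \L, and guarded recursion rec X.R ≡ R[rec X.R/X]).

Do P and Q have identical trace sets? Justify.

traces(P) ≠ traces(Q) — witness ⟨d⟩

P's transition system — 4 states:
  s0 = d.a.a.0 has moves —d→ s1
  s1 = a.a.0 has moves —a→ s2
  s2 = a.0 has moves —a→ s3
  s3 = 0 has moves (no moves)
Q's transition system — 4 states:
  t0 = a.a.a.0 has moves —a→ t1
  t1 = a.a.0 has moves —a→ t2
  t2 = a.0 has moves —a→ t3
  t3 = 0 has moves (no moves)
Executing d from P (initial set {s0}):
  step 1 (d): {s1}
  ✓ P
Executing d from Q (initial set {t0}):
  step 1 (d): ∅  — Q cannot continue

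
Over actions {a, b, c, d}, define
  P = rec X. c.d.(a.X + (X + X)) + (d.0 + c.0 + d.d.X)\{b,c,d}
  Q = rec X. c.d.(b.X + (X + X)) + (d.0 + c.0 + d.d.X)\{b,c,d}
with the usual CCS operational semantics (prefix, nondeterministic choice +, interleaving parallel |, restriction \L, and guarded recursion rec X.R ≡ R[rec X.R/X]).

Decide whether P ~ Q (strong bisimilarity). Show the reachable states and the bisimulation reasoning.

NO

P's transition system — 3 states:
  m0 = rec X. c.d.(a.X + (X + X)) + (d.0 + c.0 + d.d.X)\{b,c,d} ⊢ =c=> m1
  m1 = d.(a.(rec X. c.d.(a.X + (X + X)) + (d.0 + c.0 + d.d.X)\{b,c,d}) + ((rec X. c.d.(a.X + (X + X)) + (d.0 + c.0 + d.d.X)\{b,c,d}) + (rec X. c.d.(a.X + (X + X)) + (d.0 + c.0 + d.d.X)\{b,c,d}))) ⊢ =d=> m2
  m2 = a.(rec X. c.d.(a.X + (X + X)) + (d.0 + c.0 + d.d.X)\{b,c,d}) + ((rec X. c.d.(a.X + (X + X)) + (d.0 + c.0 + d.d.X)\{b,c,d}) + (rec X. c.d.(a.X + (X + X)) + (d.0 + c.0 + d.d.X)\{b,c,d})) ⊢ =a=> m0, =c=> m1
Q's transition system — 3 states:
  n0 = rec X. c.d.(b.X + (X + X)) + (d.0 + c.0 + d.d.X)\{b,c,d} ⊢ =c=> n1
  n1 = d.(b.(rec X. c.d.(b.X + (X + X)) + (d.0 + c.0 + d.d.X)\{b,c,d}) + ((rec X. c.d.(b.X + (X + X)) + (d.0 + c.0 + d.d.X)\{b,c,d}) + (rec X. c.d.(b.X + (X + X)) + (d.0 + c.0 + d.d.X)\{b,c,d}))) ⊢ =d=> n2
  n2 = b.(rec X. c.d.(b.X + (X + X)) + (d.0 + c.0 + d.d.X)\{b,c,d}) + ((rec X. c.d.(b.X + (X + X)) + (d.0 + c.0 + d.d.X)\{b,c,d}) + (rec X. c.d.(b.X + (X + X)) + (d.0 + c.0 + d.d.X)\{b,c,d})) ⊢ =b=> n0, =c=> n1
Partition-refinement fixed point:
  B0 = {m0}
  B1 = {m1}
  B2 = {m2}
  B3 = {n0}
  B4 = {n1}
  B5 = {n2}
m0 ∈ B0, n0 ∈ B3 → different blocks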